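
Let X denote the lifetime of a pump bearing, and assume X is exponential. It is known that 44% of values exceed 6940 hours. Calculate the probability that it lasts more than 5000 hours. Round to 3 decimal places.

0.554

e^(−λ·6940) = 0.44 ⇒ λ = −ln(0.44)/6940 = 0.000118297.
P(X > 5000) = e^(−0.000118297·5000) = e^(−0.59148) ≈ 0.554.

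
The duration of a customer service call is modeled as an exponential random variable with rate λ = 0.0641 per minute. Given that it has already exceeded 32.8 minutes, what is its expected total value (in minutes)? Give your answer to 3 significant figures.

48.4

By memorylessness, E[X | X > 32.8] = 32.8 + 1/λ = 32.8 + 15.6006 = 48.4006 minutes.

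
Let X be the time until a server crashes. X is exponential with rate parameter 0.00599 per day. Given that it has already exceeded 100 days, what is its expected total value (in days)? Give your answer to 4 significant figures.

By memorylessness, E[X | X > 100] = 100 + 1/λ = 100 + 166.945 = 266.945 days.

266.9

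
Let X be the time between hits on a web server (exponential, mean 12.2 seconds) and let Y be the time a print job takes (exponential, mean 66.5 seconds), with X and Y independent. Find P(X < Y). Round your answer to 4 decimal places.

0.8450

λ_1 = 1/12.2 = 0.0819672, λ_2 = 1/66.5 = 0.0150376.
For independent exponentials, P(X < Y) = λ_1/(λ_1+λ_2) = 0.0819672/0.0970048 ≈ 0.8450.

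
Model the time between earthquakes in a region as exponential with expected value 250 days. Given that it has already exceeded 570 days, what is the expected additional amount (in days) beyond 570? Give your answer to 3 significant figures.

The rate is λ = 1/250 = 0.004 per day.
By memorylessness, the remaining amount past any threshold is again Exp(λ) with mean 1/λ = 250 days.

250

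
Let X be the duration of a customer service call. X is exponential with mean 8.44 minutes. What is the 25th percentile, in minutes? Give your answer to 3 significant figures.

2.43

The rate is λ = 1/8.44 = 0.118483 per minute.
Set 1 − e^(−λt) = 0.25, so t = −ln(0.75)/λ = 0.28768/0.118483 ≈ 2.42804 minutes.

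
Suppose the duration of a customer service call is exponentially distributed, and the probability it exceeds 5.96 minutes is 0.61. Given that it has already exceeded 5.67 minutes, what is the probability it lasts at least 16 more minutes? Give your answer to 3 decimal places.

0.265

From e^(−λ·5.96) = 0.61, λ = −ln(0.61)/5.96 = 0.0829356.
Memoryless: P(X > 5.67+16 | X > 5.67) = P(X > 16) = e^(−0.0829356·16) ≈ 0.265.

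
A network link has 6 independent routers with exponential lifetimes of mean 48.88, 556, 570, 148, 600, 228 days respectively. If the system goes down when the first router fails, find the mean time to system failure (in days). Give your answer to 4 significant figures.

The first failure time is exponential with rate Σλ_i = 1/48.88 + 1/556 + 1/570 + 1/148 + 1/600 + 1/228 = 0.0368206 per day.
E[min] = 1/Σλ = 1/0.0368206 = 27.1587 days.

27.16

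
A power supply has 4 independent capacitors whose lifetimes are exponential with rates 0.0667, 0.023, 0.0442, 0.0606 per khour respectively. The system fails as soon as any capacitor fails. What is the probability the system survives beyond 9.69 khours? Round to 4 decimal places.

The time to first failure is exponential with rate Σλ = 0.0667 + 0.023 + 0.0442 + 0.0606 = 0.1945.
P(min > 9.69) = e^(−0.1945·9.69) = e^(−1.8847) ≈ 0.1519.

0.1519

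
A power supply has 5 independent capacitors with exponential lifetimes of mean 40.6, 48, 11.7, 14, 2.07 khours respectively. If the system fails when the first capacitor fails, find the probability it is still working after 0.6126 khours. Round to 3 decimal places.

0.657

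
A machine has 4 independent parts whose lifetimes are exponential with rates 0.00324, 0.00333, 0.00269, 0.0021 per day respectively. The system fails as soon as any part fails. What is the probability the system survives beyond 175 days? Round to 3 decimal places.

0.137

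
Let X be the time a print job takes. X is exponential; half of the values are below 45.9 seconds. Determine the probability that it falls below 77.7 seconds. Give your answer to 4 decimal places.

0.6907

For an exponential, median = ln(2)/λ, so λ = ln 2 / 45.9 = 0.0151012 per second.
P(X ≤ 77.7) = 1 − e^(−λ·77.7) = 1 − e^(−1.1734) ≈ 0.6907.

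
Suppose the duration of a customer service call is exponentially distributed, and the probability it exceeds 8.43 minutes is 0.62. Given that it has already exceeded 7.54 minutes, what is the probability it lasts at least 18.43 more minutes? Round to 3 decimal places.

0.352

From e^(−λ·8.43) = 0.62, λ = −ln(0.62)/8.43 = 0.0567065.
Memoryless: P(X > 7.54+18.43 | X > 7.54) = P(X > 18.43) = e^(−0.0567065·18.43) ≈ 0.352.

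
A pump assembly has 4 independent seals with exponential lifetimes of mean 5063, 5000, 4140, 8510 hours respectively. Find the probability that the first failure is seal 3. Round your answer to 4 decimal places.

Rates: λ_i = 1/mean_i → 0.000197511, 0.0002, 0.000241546, 0.000117509; Σλ = 0.000756566.
P(seal 3 first) = λ_3/Σλ = 0.000241546/0.000756566 ≈ 0.3193.

0.3193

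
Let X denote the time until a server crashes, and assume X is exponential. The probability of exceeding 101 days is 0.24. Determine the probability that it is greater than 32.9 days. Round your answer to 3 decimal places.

0.628

e^(−λ·101) = 0.24 ⇒ λ = −ln(0.24)/101 = 0.0141299.
P(X > 32.9) = e^(−0.0141299·32.9) = e^(−0.46487) ≈ 0.628.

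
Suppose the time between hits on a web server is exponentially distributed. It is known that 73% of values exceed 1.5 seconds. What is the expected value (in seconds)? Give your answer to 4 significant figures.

4.766

e^(−λ·1.5) = 0.73 ⇒ λ = −ln(0.73)/1.5 = 0.209807.
Mean = 1/λ = 4.76628 seconds.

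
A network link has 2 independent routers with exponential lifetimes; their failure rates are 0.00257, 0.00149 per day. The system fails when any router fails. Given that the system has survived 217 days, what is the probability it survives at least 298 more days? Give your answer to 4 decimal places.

Time to first failure ~ Exp(Σλ) with Σλ = 0.00406.
By memorylessness, P(T > 217+298 | T > 217) = P(T > 298) = e^(−0.00406·298) ≈ 0.2982.

0.2982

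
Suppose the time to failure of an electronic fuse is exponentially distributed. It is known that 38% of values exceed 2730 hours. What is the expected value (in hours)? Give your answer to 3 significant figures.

2820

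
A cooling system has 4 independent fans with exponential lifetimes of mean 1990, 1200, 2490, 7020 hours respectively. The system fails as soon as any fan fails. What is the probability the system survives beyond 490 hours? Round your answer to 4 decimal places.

0.3981

The first failure time is exponential with rate Σλ_i = 1/1990 + 1/1200 + 1/2490 + 1/7020 = 0.0018799 per hour.
P(min > 490) = e^(−0.0018799·490) = e^(−0.92115) ≈ 0.3981.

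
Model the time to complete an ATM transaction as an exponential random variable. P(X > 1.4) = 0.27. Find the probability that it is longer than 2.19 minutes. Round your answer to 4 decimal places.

e^(−λ·1.4) = 0.27 ⇒ λ = −ln(0.27)/1.4 = 0.935238.
P(X > 2.19) = e^(−0.935238·2.19) = e^(−2.0482) ≈ 0.1290.

0.1290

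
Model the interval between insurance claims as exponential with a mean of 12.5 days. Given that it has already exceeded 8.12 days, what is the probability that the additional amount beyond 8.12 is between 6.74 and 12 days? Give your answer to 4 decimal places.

The rate is λ = 1/12.5 = 0.08 per day.
Memoryless: the residual past 8.12 is again Exp(λ).
P(6.74 < residual < 12) = e^(−λ·6.74) − e^(−λ·12) = 0.58321 − 0.38289 ≈ 0.2003.

0.2003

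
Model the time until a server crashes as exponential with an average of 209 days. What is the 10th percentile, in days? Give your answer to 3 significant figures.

22.0

The rate is λ = 1/209 = 0.00478469 per day.
Set 1 − e^(−λt) = 0.1, so t = −ln(0.9)/λ = 0.10536/0.00478469 ≈ 22.0203 days.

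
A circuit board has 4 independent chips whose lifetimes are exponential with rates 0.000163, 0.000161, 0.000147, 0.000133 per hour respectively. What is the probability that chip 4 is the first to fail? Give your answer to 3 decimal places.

0.220

The time to first failure is exponential with rate Σλ = 0.000163 + 0.000161 + 0.000147 + 0.000133 = 0.000604.
P(chip 4 first) = λ_4/Σλ = 0.000133/0.000604 ≈ 0.220.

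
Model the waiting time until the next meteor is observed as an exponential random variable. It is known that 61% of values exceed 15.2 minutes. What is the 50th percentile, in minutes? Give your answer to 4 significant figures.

e^(−λ·15.2) = 0.61 ⇒ λ = −ln(0.61)/15.2 = 0.0325195.
50th percentile: 1 − e^(−λt) = 0.5, t = −ln(0.5)/λ = 21.3148 minutes.

21.31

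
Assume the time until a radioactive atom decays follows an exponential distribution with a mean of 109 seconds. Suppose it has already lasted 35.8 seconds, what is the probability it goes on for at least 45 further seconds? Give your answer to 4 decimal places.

The rate is λ = 1/109 = 0.00917431 per second.
P(X > s+t | X > s) = e^(−λ(s+t))/e^(−λs) = e^(−λt), independent of s = 35.8.
P(X > 45) = e^(−0.41284) ≈ 0.6618.

0.6618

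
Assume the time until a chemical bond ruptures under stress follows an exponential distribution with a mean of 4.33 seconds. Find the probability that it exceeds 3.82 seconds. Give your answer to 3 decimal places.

The rate is λ = 1/4.33 = 0.230947 per second.
P(X > 3.82) = e^(−λ·3.82) = e^(−0.88222) ≈ 0.414.

0.414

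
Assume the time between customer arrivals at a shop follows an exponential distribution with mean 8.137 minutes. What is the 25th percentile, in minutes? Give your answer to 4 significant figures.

2.341

The rate is λ = 1/8.137 = 0.122895 per minute.
Set 1 − e^(−λt) = 0.25, so t = −ln(0.75)/λ = 0.28768/0.122895 ≈ 2.34087 minutes.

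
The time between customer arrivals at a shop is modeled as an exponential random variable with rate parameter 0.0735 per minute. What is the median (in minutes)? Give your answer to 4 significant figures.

Set 1 − e^(−λt) = 0.5, so t = −ln(0.5)/λ = 0.69315/0.0735 ≈ 9.43057 minutes.

9.431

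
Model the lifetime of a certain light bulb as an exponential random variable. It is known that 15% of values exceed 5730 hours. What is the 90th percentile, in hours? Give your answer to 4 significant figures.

6955

e^(−λ·5730) = 0.15 ⇒ λ = −ln(0.15)/5730 = 0.000331086.
90th percentile: 1 − e^(−λt) = 0.9, t = −ln(0.1)/λ = 6954.65 hours.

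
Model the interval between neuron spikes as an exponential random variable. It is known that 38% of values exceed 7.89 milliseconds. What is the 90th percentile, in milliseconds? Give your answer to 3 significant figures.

18.8

e^(−λ·7.89) = 0.38 ⇒ λ = −ln(0.38)/7.89 = 0.122634.
90th percentile: 1 − e^(−λt) = 0.9, t = −ln(0.1)/λ = 18.776 milliseconds.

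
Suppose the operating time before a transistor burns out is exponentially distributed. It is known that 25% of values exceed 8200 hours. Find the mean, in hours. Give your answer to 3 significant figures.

5920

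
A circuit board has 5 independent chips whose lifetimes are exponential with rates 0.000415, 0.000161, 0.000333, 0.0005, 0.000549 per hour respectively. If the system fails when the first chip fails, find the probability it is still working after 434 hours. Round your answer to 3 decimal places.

The time to first failure is exponential with rate Σλ = 0.000415 + 0.000161 + 0.000333 + 0.0005 + 0.000549 = 0.001958.
P(min > 434) = e^(−0.001958·434) = e^(−0.84977) ≈ 0.428.

0.428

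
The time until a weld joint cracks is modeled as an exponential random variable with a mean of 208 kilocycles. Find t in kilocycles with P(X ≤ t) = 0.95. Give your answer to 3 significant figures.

623

The rate is λ = 1/208 = 0.00480769 per kilocycle.
Set 1 − e^(−λt) = 0.95, so t = −ln(0.05)/λ = 2.9957/0.00480769 ≈ 623.112 kilocycles.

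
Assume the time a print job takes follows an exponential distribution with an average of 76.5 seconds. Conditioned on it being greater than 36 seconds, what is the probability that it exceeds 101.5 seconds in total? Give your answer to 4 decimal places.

0.4248

The rate is λ = 1/76.5 = 0.0130719 per second.
By the memoryless property, P(X > 36+65.5 | X > 36) = P(X > 65.5).
P(X > 65.5) = e^(−0.85621) ≈ 0.4248.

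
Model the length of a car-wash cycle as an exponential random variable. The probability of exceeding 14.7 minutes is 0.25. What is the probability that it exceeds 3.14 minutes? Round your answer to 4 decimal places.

0.7437

e^(−λ·14.7) = 0.25 ⇒ λ = −ln(0.25)/14.7 = 0.0943057.
P(X > 3.14) = e^(−0.0943057·3.14) = e^(−0.29612) ≈ 0.7437.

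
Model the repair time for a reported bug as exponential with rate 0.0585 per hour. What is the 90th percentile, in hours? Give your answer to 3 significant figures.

39.4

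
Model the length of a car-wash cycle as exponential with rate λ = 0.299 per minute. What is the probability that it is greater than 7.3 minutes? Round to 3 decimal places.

0.113

P(X > 7.3) = e^(−λ·7.3) = e^(−2.1827) ≈ 0.113.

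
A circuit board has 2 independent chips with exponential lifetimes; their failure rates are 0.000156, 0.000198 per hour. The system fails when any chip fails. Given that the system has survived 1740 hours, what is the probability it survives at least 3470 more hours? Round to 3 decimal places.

0.293

Time to first failure ~ Exp(Σλ) with Σλ = 0.000354.
By memorylessness, P(T > 1740+3470 | T > 1740) = P(T > 3470) = e^(−0.000354·3470) ≈ 0.293.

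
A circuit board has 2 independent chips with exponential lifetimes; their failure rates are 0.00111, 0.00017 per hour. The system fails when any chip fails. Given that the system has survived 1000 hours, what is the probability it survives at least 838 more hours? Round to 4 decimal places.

0.3421

Time to first failure ~ Exp(Σλ) with Σλ = 0.00128.
By memorylessness, P(T > 1000+838 | T > 1000) = P(T > 838) = e^(−0.00128·838) ≈ 0.3421.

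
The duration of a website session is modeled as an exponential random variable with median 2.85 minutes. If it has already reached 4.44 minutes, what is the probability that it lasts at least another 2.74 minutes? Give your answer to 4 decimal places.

0.5136

For an exponential, median = ln(2)/λ, so λ = ln 2 / 2.85 = 0.24321 per minute.
The exponential is memoryless, so the remaining time is again Exp(λ): the condition X > 4.44 is irrelevant.
P(X > 2.74) = e^(−0.66639) ≈ 0.5136.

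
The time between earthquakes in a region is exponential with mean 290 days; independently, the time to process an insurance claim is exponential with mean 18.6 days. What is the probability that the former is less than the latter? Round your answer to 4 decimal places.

0.0603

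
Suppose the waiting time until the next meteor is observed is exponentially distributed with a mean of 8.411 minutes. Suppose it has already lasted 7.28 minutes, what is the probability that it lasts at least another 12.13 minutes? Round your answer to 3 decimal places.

0.236

The rate is λ = 1/8.411 = 0.118892 per minute.
The exponential is memoryless, so the remaining time is again Exp(λ): the condition X > 7.28 is irrelevant.
P(X > 12.13) = e^(−1.4422) ≈ 0.236.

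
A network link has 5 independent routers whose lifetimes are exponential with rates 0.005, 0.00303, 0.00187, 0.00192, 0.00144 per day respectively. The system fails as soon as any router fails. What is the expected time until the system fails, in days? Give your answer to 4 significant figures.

The time to first failure is exponential with rate Σλ = 0.005 + 0.00303 + 0.00187 + 0.00192 + 0.00144 = 0.01326.
E[min] = 1/Σλ = 1/0.01326 = 75.4148 days.

75.41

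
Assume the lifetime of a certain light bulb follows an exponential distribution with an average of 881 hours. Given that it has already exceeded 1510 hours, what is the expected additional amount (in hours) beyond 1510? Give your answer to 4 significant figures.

881.0

The rate is λ = 1/881 = 0.00113507 per hour.
By memorylessness, the remaining amount past any threshold is again Exp(λ) with mean 1/λ = 881 hours.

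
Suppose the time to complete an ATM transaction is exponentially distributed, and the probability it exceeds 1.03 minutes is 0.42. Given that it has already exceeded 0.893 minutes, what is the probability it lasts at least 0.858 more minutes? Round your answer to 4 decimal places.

0.4855

From e^(−λ·1.03) = 0.42, λ = −ln(0.42)/1.03 = 0.842234.
Memoryless: P(X > 0.893+0.858 | X > 0.893) = P(X > 0.858) = e^(−0.842234·0.858) ≈ 0.4855.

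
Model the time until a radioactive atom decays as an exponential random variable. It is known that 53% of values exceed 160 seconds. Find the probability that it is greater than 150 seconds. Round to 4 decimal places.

e^(−λ·160) = 0.53 ⇒ λ = −ln(0.53)/160 = 0.00396799.
P(X > 150) = e^(−0.00396799·150) = e^(−0.5952) ≈ 0.5515.

0.5515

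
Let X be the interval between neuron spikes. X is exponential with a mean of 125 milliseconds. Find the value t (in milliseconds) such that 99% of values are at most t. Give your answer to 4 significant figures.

575.6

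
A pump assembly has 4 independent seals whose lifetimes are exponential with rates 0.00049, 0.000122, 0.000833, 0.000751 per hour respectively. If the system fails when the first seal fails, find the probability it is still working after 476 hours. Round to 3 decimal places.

The time to first failure is exponential with rate Σλ = 0.00049 + 0.000122 + 0.000833 + 0.000751 = 0.002196.
P(min > 476) = e^(−0.002196·476) = e^(−1.0453) ≈ 0.352.

0.352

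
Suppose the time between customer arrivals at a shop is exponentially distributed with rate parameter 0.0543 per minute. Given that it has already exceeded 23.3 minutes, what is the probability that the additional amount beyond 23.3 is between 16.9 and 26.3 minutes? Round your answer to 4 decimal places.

Memoryless: the residual past 23.3 is again Exp(λ).
P(16.9 < residual < 26.3) = e^(−λ·16.9) − e^(−λ·26.3) = 0.39945 − 0.23977 ≈ 0.1597.

0.1597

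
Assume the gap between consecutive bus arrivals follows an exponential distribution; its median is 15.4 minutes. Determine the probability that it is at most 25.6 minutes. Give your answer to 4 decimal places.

0.6841

For an exponential, median = ln(2)/λ, so λ = ln 2 / 15.4 = 0.0450096 per minute.
P(X ≤ 25.6) = 1 − e^(−λ·25.6) = 1 − e^(−1.1522) ≈ 0.6841.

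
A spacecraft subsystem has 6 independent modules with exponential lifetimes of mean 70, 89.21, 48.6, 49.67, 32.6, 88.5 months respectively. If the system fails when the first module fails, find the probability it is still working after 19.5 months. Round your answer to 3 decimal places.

The first failure time is exponential with rate Σλ_i = 1/70 + 1/89.21 + 1/48.6 + 1/49.67 + 1/32.6 + 1/88.5 = 0.108179 per month.
P(min > 19.5) = e^(−0.108179·19.5) = e^(−2.1095) ≈ 0.121.

0.121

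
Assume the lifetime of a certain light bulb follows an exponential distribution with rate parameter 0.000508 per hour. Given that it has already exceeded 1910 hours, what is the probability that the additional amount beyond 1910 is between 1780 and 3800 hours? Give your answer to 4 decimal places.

0.2598

Memoryless: the residual past 1910 is again Exp(λ).
P(1780 < residual < 3800) = e^(−λ·1780) − e^(−λ·3800) = 0.40485 − 0.14509 ≈ 0.2598.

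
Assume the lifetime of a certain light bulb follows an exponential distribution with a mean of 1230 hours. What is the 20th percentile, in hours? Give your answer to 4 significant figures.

274.5

The rate is λ = 1/1230 = 0.000813008 per hour.
Set 1 − e^(−λt) = 0.2, so t = −ln(0.8)/λ = 0.22314/0.000813008 ≈ 274.467 hours.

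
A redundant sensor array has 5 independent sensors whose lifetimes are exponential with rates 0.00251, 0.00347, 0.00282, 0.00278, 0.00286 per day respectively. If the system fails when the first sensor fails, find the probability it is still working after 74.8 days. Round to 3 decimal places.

0.340

The time to first failure is exponential with rate Σλ = 0.00251 + 0.00347 + 0.00282 + 0.00278 + 0.00286 = 0.01444.
P(min > 74.8) = e^(−0.01444·74.8) = e^(−1.0801) ≈ 0.340.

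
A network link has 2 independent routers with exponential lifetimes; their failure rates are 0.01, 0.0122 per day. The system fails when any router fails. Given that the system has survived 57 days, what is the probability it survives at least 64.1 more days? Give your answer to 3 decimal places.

Time to first failure ~ Exp(Σλ) with Σλ = 0.0222.
By memorylessness, P(T > 57+64.1 | T > 57) = P(T > 64.1) = e^(−0.0222·64.1) ≈ 0.241.

0.241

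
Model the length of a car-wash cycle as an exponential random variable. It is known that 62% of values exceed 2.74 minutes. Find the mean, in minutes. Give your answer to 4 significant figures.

e^(−λ·2.74) = 0.62 ⇒ λ = −ln(0.62)/2.74 = 0.174466.
Mean = 1/λ = 5.73179 minutes.

5.732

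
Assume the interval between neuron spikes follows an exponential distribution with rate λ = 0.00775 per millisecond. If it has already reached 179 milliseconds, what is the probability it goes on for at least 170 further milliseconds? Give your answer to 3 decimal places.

0.268

P(X > s+t | X > s) = e^(−λ(s+t))/e^(−λs) = e^(−λt), independent of s = 179.
P(X > 170) = e^(−1.3175) ≈ 0.268.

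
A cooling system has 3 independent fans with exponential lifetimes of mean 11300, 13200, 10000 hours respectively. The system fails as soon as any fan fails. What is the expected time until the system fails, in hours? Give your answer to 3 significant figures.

The first failure time is exponential with rate Σλ_i = 1/11300 + 1/13200 + 1/10000 = 0.000264253 per hour.
E[min] = 1/Σλ = 1/0.000264253 = 3784.25 hours.

3780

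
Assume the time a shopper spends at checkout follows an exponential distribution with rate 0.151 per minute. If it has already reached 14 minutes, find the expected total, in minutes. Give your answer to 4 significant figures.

20.62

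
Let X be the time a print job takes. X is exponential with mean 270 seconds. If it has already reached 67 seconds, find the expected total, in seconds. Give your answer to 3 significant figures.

337

The rate is λ = 1/270 = 0.0037037 per second.
By memorylessness, E[X | X > 67] = 67 + 1/λ = 67 + 270 = 337 seconds.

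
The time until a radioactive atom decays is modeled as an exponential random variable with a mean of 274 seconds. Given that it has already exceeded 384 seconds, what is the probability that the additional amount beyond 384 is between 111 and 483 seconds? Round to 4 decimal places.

0.4953

The rate is λ = 1/274 = 0.00364964 per second.
Memoryless: the residual past 384 is again Exp(λ).
P(111 < residual < 483) = e^(−λ·111) − e^(−λ·483) = 0.66690 − 0.17157 ≈ 0.4953.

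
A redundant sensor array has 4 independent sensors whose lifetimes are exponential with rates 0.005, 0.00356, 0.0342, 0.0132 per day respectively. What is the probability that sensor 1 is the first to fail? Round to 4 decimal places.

The time to first failure is exponential with rate Σλ = 0.005 + 0.00356 + 0.0342 + 0.0132 = 0.05596.
P(sensor 1 first) = λ_1/Σλ = 0.005/0.05596 ≈ 0.0893.

0.0893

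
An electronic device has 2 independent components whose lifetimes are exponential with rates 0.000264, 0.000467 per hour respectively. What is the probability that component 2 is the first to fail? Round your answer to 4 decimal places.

The time to first failure is exponential with rate Σλ = 0.000264 + 0.000467 = 0.000731.
P(component 2 first) = λ_2/Σλ = 0.000467/0.000731 ≈ 0.6389.

0.6389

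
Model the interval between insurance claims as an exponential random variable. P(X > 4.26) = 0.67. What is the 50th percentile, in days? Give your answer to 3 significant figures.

7.37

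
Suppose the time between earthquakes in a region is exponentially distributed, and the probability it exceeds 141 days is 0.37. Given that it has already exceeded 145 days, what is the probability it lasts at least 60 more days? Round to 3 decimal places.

From e^(−λ·141) = 0.37, λ = −ln(0.37)/141 = 0.00705143.
Memoryless: P(X > 145+60 | X > 145) = P(X > 60) = e^(−0.00705143·60) ≈ 0.655.

0.655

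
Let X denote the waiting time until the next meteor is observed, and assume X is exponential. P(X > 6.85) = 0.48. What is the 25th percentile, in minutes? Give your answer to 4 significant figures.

e^(−λ·6.85) = 0.48 ⇒ λ = −ln(0.48)/6.85 = 0.107149.
25th percentile: 1 − e^(−λt) = 0.25, t = −ln(0.75)/λ = 2.68488 minutes.

2.685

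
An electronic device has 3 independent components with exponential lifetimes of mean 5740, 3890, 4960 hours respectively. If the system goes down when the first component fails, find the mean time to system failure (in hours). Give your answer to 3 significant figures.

1580

The first failure time is exponential with rate Σλ_i = 1/5740 + 1/3890 + 1/4960 = 0.000632898 per hour.
E[min] = 1/Σλ = 1/0.000632898 = 1580.03 hours.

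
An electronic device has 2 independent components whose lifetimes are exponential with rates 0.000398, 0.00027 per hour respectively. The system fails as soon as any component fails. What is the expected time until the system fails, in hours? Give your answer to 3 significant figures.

The time to first failure is exponential with rate Σλ = 0.000398 + 0.00027 = 0.000668.
E[min] = 1/Σλ = 1/0.000668 = 1497.01 hours.

1500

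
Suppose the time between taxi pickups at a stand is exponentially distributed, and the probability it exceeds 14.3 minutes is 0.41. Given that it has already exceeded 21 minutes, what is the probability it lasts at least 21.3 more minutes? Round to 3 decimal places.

0.265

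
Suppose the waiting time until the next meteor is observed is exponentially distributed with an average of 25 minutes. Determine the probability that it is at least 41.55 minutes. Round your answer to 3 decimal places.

0.190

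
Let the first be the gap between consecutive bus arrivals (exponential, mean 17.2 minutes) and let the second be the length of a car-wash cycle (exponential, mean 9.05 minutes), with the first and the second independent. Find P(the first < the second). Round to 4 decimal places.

λ_1 = 1/17.2 = 0.0581395, λ_2 = 1/9.05 = 0.110497.
For independent exponentials, P(the first < the second) = λ_1/(λ_1+λ_2) = 0.0581395/0.168637 ≈ 0.3448.

0.3448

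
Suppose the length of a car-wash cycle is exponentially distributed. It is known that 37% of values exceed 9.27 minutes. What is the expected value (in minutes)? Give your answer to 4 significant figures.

e^(−λ·9.27) = 0.37 ⇒ λ = −ln(0.37)/9.27 = 0.107255.
Mean = 1/λ = 9.32359 minutes.

9.324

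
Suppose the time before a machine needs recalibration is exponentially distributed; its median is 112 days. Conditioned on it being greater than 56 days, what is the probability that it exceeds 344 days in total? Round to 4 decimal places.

For an exponential, median = ln(2)/λ, so λ = ln 2 / 112 = 0.00618881 per day.
By the memoryless property, P(X > 56+288 | X > 56) = P(X > 288).
P(X > 288) = e^(−1.7824) ≈ 0.1682.

0.1682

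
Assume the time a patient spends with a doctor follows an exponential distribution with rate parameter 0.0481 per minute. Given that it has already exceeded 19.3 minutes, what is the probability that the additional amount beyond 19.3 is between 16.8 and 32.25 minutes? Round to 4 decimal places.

Memoryless: the residual past 19.3 is again Exp(λ).
P(16.8 < residual < 32.25) = e^(−λ·16.8) − e^(−λ·32.25) = 0.44571 − 0.21199 ≈ 0.2337.

0.2337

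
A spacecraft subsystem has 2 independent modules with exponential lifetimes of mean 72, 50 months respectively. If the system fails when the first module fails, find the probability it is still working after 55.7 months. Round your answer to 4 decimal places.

The first failure time is exponential with rate Σλ_i = 1/72 + 1/50 = 0.0338889 per month.
P(min > 55.7) = e^(−0.0338889·55.7) = e^(−1.8876) ≈ 0.1514.

0.1514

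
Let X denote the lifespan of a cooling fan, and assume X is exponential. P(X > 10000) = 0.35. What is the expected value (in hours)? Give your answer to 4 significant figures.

e^(−λ·10000) = 0.35 ⇒ λ = −ln(0.35)/10000 = 0.000104982.
Mean = 1/λ = 9525.42 hours.

9525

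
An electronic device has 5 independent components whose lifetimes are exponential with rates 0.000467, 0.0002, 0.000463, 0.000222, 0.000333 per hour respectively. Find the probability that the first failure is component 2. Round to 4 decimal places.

The time to first failure is exponential with rate Σλ = 0.000467 + 0.0002 + 0.000463 + 0.000222 + 0.000333 = 0.001685.
P(component 2 first) = λ_2/Σλ = 0.0002/0.001685 ≈ 0.1187.

0.1187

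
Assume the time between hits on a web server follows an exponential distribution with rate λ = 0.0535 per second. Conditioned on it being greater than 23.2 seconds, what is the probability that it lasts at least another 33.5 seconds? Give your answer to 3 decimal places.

0.167

P(X > s+t | X > s) = e^(−λ(s+t))/e^(−λs) = e^(−λt), independent of s = 23.2.
P(X > 33.5) = e^(−1.7922) ≈ 0.167.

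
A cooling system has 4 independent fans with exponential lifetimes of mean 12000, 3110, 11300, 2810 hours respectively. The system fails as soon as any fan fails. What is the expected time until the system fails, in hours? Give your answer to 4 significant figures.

1178

The first failure time is exponential with rate Σλ_i = 1/12000 + 1/3110 + 1/11300 + 1/2810 = 0.000849244 per hour.
E[min] = 1/Σλ = 1/0.000849244 = 1177.52 hours.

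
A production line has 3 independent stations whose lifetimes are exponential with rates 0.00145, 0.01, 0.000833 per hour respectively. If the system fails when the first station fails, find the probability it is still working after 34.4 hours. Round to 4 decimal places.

0.6554

The time to first failure is exponential with rate Σλ = 0.00145 + 0.01 + 0.000833 = 0.012283.
P(min > 34.4) = e^(−0.012283·34.4) = e^(−0.42254) ≈ 0.6554.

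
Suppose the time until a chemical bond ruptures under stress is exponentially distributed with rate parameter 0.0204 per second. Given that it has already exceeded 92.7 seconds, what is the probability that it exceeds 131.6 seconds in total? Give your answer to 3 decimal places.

0.452

The exponential is memoryless, so the remaining time is again Exp(λ): the condition X > 92.7 is irrelevant.
P(X > 38.9) = e^(−0.79356) ≈ 0.452.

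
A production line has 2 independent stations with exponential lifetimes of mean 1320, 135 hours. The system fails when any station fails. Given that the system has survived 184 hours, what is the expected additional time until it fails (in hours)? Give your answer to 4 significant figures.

First-failure rate Σλ = 1/1320 + 1/135 = 0.00816498.
By memorylessness the expected residual is 1/Σλ = 122.474 hours, regardless of the 184 already elapsed.

122.5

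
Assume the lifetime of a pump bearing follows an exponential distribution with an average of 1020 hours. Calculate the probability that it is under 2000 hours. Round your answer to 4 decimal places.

0.8593

The rate is λ = 1/1020 = 0.000980392 per hour.
P(X ≤ 2000) = 1 − e^(−λ·2000) = 1 − e^(−1.9608) ≈ 0.8593.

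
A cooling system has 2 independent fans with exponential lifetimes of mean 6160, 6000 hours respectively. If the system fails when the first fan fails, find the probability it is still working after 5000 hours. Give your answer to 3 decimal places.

0.193

The first failure time is exponential with rate Σλ_i = 1/6160 + 1/6000 = 0.000329004 per hour.
P(min > 5000) = e^(−0.000329004·5000) = e^(−1.645) ≈ 0.193.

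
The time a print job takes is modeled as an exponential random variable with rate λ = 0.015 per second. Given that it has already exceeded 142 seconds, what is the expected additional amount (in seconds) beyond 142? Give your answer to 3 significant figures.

66.7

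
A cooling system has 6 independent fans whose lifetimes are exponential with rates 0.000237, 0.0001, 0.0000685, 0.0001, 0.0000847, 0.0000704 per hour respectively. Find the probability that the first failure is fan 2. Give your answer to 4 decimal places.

0.1514

The time to first failure is exponential with rate Σλ = 0.000237 + 0.0001 + 0.0000685 + 0.0001 + 0.0000847 + 0.0000704 = 0.0006606.
P(fan 2 first) = λ_2/Σλ = 0.0001/0.0006606 ≈ 0.1514.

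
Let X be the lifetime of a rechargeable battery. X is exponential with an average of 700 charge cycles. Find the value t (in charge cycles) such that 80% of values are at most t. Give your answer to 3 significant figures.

The rate is λ = 1/700 = 0.00142857 per charge cycle.
Set 1 − e^(−λt) = 0.8, so t = −ln(0.2)/λ = 1.6094/0.00142857 ≈ 1126.61 charge cycles.

1130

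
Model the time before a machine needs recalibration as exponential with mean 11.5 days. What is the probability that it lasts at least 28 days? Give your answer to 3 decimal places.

0.088

The rate is λ = 1/11.5 = 0.0869565 per day.
P(X > 28) = e^(−λ·28) = e^(−2.4348) ≈ 0.088.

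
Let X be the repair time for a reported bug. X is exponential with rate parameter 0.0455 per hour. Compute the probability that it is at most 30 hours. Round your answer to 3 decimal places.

P(X ≤ 30) = 1 − e^(−λ·30) = 1 − e^(−1.365) ≈ 0.745.

0.745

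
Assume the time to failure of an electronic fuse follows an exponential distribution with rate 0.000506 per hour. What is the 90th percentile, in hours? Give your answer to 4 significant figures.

4551

Set 1 − e^(−λt) = 0.9, so t = −ln(0.1)/λ = 2.3026/0.000506 ≈ 4550.56 hours.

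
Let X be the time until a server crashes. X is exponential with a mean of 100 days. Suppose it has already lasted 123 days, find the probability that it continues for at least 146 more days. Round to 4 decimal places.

The rate is λ = 1/100 = 0.01 per day.
By the memoryless property, P(X > 123+146 | X > 123) = P(X > 146).
P(X > 146) = e^(−1.46) ≈ 0.2322.

0.2322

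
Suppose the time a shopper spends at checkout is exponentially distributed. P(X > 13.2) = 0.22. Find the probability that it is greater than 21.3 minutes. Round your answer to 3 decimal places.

0.087

e^(−λ·13.2) = 0.22 ⇒ λ = −ln(0.22)/13.2 = 0.114707.
P(X > 21.3) = e^(−0.114707·21.3) = e^(−2.4433) ≈ 0.087.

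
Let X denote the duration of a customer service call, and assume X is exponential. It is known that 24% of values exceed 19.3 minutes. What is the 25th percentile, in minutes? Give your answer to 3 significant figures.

e^(−λ·19.3) = 0.24 ⇒ λ = −ln(0.24)/19.3 = 0.0739439.
25th percentile: 1 − e^(−λt) = 0.25, t = −ln(0.75)/λ = 3.89055 minutes.

3.89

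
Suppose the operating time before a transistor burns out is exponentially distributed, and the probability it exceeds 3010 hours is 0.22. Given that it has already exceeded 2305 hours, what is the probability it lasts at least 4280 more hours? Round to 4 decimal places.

0.1161

From e^(−λ·3010) = 0.22, λ = −ln(0.22)/3010 = 0.000503032.
Memoryless: P(X > 2305+4280 | X > 2305) = P(X > 4280) = e^(−0.000503032·4280) ≈ 0.1161.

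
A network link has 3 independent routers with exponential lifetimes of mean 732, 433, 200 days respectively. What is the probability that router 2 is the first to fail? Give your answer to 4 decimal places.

0.2662

Rates: λ_i = 1/mean_i → 0.00136612, 0.00230947, 0.005; Σλ = 0.00867559.
P(router 2 first) = λ_2/Σλ = 0.00230947/0.00867559 ≈ 0.2662.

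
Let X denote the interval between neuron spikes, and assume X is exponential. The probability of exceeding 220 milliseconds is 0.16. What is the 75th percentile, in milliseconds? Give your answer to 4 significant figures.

166.4

e^(−λ·220) = 0.16 ⇒ λ = −ln(0.16)/220 = 0.00832992.
75th percentile: 1 − e^(−λt) = 0.75, t = −ln(0.25)/λ = 166.424 milliseconds.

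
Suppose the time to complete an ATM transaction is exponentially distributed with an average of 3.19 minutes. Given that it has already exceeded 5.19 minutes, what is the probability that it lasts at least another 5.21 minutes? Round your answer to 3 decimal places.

0.195

The rate is λ = 1/3.19 = 0.31348 per minute.
P(X > s+t | X > s) = e^(−λ(s+t))/e^(−λs) = e^(−λt), independent of s = 5.19.
P(X > 5.21) = e^(−1.6332) ≈ 0.195.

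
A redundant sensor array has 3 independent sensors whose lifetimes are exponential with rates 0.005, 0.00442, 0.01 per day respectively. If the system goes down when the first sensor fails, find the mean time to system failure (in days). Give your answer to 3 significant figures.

51.5

The time to first failure is exponential with rate Σλ = 0.005 + 0.00442 + 0.01 = 0.01942.
E[min] = 1/Σλ = 1/0.01942 = 51.4933 days.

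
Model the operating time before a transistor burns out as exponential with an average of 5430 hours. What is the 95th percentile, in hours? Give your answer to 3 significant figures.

The rate is λ = 1/5430 = 0.000184162 per hour.
Set 1 − e^(−λt) = 0.95, so t = −ln(0.05)/λ = 2.9957/0.000184162 ≈ 16266.8 hours.

16300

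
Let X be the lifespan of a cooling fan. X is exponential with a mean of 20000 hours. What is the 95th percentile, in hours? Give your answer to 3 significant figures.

59900

The rate is λ = 1/20000 = 0.00005 per hour.
Set 1 − e^(−λt) = 0.95, so t = −ln(0.05)/λ = 2.9957/0.00005 ≈ 59914.6 hours.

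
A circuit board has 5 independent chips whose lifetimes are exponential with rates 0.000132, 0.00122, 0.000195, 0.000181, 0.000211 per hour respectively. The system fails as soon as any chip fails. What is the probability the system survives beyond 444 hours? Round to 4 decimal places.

The time to first failure is exponential with rate Σλ = 0.000132 + 0.00122 + 0.000195 + 0.000181 + 0.000211 = 0.001939.
P(min > 444) = e^(−0.001939·444) = e^(−0.86092) ≈ 0.4228.

0.4228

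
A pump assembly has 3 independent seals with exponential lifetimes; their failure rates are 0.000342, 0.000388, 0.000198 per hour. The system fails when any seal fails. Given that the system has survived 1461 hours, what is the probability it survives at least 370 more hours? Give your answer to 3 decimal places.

0.709

Time to first failure ~ Exp(Σλ) with Σλ = 0.000928.
By memorylessness, P(T > 1461+370 | T > 1461) = P(T > 370) = e^(−0.000928·370) ≈ 0.709.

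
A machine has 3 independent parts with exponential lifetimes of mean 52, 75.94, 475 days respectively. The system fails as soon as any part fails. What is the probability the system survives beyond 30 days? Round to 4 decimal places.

The first failure time is exponential with rate Σλ_i = 1/52 + 1/75.94 + 1/475 = 0.0345043 per day.
P(min > 30) = e^(−0.0345043·30) = e^(−1.0351) ≈ 0.3552.

0.3552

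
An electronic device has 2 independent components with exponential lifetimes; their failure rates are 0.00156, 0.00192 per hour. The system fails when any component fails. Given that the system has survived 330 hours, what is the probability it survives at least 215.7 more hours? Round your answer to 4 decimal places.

Time to first failure ~ Exp(Σλ) with Σλ = 0.00348.
By memorylessness, P(T > 330+215.7 | T > 330) = P(T > 215.7) = e^(−0.00348·215.7) ≈ 0.4721.

0.4721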